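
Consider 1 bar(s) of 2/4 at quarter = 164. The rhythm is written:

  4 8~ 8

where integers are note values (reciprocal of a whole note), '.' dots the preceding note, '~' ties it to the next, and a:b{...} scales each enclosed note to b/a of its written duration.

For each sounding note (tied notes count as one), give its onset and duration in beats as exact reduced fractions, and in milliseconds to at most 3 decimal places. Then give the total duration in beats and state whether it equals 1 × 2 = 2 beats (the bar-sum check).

1) 0.0ms=0b +365.854ms=1b
2) 365.854ms=1b +365.854ms=1b
Σ=2b of 2 (164bpm 2/4) — PASS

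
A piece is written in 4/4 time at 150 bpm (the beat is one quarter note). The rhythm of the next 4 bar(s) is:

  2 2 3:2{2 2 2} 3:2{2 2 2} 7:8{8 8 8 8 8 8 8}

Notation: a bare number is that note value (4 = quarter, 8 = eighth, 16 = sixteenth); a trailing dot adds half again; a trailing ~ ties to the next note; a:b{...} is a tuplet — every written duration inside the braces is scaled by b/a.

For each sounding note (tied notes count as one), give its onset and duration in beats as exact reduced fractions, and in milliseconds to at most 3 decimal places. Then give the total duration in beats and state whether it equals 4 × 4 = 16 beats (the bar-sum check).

1) 0.0ms=0b +800.0ms=2b
2) 800.0ms=2b +800.0ms=2b
3) 1600.0ms=4b +533.333ms=4/3b
4) 2133.333ms=16/3b +533.333ms=4/3b
5) 2666.667ms=20/3b +533.333ms=4/3b
6) 3200.0ms=8b +533.333ms=4/3b
7) 3733.333ms=28/3b +533.333ms=4/3b
8) 4266.667ms=32/3b +533.333ms=4/3b
9) 4800.0ms=12b +228.571ms=4/7b
10) 5028.571ms=88/7b +228.571ms=4/7b
11) 5257.143ms=92/7b +228.571ms=4/7b
12) 5485.714ms=96/7b +228.571ms=4/7b
13) 5714.286ms=100/7b +228.571ms=4/7b
14) 5942.857ms=104/7b +228.571ms=4/7b
15) 6171.429ms=108/7b +228.571ms=4/7b
Σ=16b of 16 (150bpm 4/4) — PASS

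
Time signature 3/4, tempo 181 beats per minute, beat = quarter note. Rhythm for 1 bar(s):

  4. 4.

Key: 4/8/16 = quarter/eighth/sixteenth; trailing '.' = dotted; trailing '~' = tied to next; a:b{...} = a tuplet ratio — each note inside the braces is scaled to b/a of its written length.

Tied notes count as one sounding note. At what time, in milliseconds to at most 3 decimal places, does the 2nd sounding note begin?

1. 0.0ms @ 0 + 497.238ms (3/2)
2. 497.238ms @ 3/2 + 497.238ms (3/2)

note 2 onset = 3/2b = 497.238ms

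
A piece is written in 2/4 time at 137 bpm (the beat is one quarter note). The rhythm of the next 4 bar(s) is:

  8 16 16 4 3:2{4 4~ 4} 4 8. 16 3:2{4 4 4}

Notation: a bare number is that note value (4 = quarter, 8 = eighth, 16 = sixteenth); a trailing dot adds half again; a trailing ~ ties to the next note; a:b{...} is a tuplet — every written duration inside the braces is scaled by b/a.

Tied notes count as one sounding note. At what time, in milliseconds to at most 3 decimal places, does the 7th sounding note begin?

1. 0.0ms @ 0 + 218.978ms (1/2)
2. 218.978ms @ 1/2 + 109.489ms (1/4)
3. 328.467ms @ 3/4 + 109.489ms (1/4)
4. 437.956ms @ 1 + 437.956ms (1)
5. 875.912ms @ 2 + 291.971ms (2/3)
6. 1167.883ms @ 8/3 + 583.942ms (4/3)
7. 1751.825ms @ 4 + 437.956ms (1)
8. 2189.781ms @ 5 + 328.467ms (3/4)
9. 2518.248ms @ 23/4 + 109.489ms (1/4)
10. 2627.737ms @ 6 + 291.971ms (2/3)
11. 2919.708ms @ 20/3 + 291.971ms (2/3)
12. 3211.679ms @ 22/3 + 291.971ms (2/3)

note 7 onset = 4b = 1751.825ms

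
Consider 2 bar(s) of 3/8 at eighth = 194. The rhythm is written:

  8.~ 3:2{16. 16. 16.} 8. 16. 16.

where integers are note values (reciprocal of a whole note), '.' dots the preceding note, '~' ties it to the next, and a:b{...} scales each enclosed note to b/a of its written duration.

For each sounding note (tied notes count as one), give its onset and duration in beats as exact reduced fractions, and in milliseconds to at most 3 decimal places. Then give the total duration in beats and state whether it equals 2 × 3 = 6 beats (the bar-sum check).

1) 0.0ms=0b +618.557ms=2b
2) 618.557ms=2b +154.639ms=1/2b
3) 773.196ms=5/2b +154.639ms=1/2b
4) 927.835ms=3b +463.918ms=3/2b
5) 1391.753ms=9/2b +231.959ms=3/4b
6) 1623.711ms=21/4b +231.959ms=3/4b
Σ=6b of 6 (194bpm 3/8) — PASS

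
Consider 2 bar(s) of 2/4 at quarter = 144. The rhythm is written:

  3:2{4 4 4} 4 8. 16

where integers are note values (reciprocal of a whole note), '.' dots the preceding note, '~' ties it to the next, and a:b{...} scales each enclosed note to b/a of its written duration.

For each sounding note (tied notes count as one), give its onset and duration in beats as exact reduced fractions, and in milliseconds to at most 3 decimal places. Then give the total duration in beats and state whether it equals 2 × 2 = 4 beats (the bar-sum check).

1) 0.0ms=0b +277.778ms=2/3b
2) 277.778ms=2/3b +277.778ms=2/3b
3) 555.556ms=4/3b +277.778ms=2/3b
4) 833.333ms=2b +416.667ms=1b
5) 1250.0ms=3b +312.5ms=3/4b
6) 1562.5ms=15/4b +104.167ms=1/4b
Σ=4b of 4 (144bpm 2/4) — PASS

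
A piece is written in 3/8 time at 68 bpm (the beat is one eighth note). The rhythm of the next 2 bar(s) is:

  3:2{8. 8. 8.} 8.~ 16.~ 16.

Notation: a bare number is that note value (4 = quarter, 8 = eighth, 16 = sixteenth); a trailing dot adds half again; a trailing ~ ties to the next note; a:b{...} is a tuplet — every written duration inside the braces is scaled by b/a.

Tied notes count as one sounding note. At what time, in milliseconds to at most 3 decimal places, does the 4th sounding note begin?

1. 0.0ms @ 0 + 882.353ms (1)
2. 882.353ms @ 1 + 882.353ms (1)
3. 1764.706ms @ 2 + 882.353ms (1)
4. 2647.059ms @ 3 + 2647.059ms (3)

note 4 onset = 3b = 2647.059ms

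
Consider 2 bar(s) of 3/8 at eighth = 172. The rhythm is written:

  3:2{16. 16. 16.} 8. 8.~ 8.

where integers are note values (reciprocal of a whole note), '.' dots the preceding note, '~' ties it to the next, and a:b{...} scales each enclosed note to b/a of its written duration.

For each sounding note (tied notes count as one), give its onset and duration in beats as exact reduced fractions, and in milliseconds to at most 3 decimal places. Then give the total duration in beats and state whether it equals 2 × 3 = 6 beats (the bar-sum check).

1) 0.0ms=0b +174.419ms=1/2b
2) 174.419ms=1/2b +174.419ms=1/2b
3) 348.837ms=1b +174.419ms=1/2b
4) 523.256ms=3/2b +523.256ms=3/2b
5) 1046.512ms=3b +1046.512ms=3b
Σ=6b of 6 (172bpm 3/8) — PASS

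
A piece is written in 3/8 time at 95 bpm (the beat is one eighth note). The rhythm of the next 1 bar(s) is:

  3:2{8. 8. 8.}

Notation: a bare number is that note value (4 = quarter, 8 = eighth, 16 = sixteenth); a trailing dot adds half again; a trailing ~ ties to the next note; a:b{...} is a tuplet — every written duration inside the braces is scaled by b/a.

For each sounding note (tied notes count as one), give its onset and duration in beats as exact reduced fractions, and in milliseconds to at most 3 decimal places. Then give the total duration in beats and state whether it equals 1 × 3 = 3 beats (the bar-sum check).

1) 0.0ms=0b +631.579ms=1b
2) 631.579ms=1b +631.579ms=1b
3) 1263.158ms=2b +631.579ms=1b
Σ=3b of 3 (95bpm 3/8) — PASS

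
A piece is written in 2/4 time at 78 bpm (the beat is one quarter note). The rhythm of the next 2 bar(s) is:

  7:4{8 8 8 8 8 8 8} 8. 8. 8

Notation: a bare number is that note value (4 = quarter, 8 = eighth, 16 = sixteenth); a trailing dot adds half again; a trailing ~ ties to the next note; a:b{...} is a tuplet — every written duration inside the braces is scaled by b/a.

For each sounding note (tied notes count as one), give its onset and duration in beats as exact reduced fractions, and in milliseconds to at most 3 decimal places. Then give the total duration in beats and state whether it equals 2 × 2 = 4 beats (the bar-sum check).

1) 0.0ms=0b +219.78ms=2/7b
2) 219.78ms=2/7b +219.78ms=2/7b
3) 439.56ms=4/7b +219.78ms=2/7b
4) 659.341ms=6/7b +219.78ms=2/7b
5) 879.121ms=8/7b +219.78ms=2/7b
6) 1098.901ms=10/7b +219.78ms=2/7b
7) 1318.681ms=12/7b +219.78ms=2/7b
8) 1538.462ms=2b +576.923ms=3/4b
9) 2115.385ms=11/4b +576.923ms=3/4b
10) 2692.308ms=7/2b +384.615ms=1/2b
Σ=4b of 4 (78bpm 2/4) — PASS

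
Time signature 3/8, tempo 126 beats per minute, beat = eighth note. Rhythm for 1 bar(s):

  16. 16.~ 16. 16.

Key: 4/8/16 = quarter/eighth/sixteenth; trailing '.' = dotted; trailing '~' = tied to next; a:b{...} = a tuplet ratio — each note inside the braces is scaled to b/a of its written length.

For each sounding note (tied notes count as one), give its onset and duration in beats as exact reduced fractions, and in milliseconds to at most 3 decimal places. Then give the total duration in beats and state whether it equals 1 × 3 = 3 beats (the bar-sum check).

1) 0.0ms=0b +357.143ms=3/4b
2) 357.143ms=3/4b +714.286ms=3/2b
3) 1071.429ms=9/4b +357.143ms=3/4b
Σ=3b of 3 (126bpm 3/8) — PASS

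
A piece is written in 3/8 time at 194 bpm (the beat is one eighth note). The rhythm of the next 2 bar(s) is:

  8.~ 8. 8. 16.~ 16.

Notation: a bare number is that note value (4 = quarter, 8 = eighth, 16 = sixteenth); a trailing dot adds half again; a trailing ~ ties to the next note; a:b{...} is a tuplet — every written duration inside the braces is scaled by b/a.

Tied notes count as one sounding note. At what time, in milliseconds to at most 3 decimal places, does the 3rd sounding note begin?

1. 0.0ms @ 0 + 927.835ms (3)
2. 927.835ms @ 3 + 463.918ms (3/2)
3. 1391.753ms @ 9/2 + 463.918ms (3/2)

note 3 onset = 9/2b = 1391.753ms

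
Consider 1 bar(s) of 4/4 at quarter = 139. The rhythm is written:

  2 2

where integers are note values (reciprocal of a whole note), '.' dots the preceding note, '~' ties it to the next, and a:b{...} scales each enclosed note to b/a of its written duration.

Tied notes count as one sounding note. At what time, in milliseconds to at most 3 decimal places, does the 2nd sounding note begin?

note 2 onset = 2b = 863.309ms

1. 0.0ms @ 0 + 863.309ms (2)
2. 863.309ms @ 2 + 863.309ms (2)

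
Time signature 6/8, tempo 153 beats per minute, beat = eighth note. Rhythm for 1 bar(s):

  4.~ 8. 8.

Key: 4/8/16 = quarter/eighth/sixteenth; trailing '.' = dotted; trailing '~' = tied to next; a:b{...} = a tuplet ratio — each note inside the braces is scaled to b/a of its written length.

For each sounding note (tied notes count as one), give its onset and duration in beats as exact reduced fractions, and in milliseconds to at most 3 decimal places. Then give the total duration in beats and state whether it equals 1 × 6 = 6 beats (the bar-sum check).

1) 0.0ms=0b +1764.706ms=9/2b
2) 1764.706ms=9/2b +588.235ms=3/2b
Σ=6b of 6 (153bpm 6/8) — PASS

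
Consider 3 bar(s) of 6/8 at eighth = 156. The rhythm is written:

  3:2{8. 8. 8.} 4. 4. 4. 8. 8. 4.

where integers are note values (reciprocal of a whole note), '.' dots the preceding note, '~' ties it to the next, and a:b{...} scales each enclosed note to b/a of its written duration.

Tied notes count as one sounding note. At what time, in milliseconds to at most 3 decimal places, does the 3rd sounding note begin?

note 3 onset = 2b = 769.231ms

1. 0.0ms @ 0 + 384.615ms (1)
2. 384.615ms @ 1 + 384.615ms (1)
3. 769.231ms @ 2 + 384.615ms (1)
4. 1153.846ms @ 3 + 1153.846ms (3)
5. 2307.692ms @ 6 + 1153.846ms (3)
6. 3461.538ms @ 9 + 1153.846ms (3)
7. 4615.385ms @ 12 + 576.923ms (3/2)
8. 5192.308ms @ 27/2 + 576.923ms (3/2)
9. 5769.231ms @ 15 + 1153.846ms (3)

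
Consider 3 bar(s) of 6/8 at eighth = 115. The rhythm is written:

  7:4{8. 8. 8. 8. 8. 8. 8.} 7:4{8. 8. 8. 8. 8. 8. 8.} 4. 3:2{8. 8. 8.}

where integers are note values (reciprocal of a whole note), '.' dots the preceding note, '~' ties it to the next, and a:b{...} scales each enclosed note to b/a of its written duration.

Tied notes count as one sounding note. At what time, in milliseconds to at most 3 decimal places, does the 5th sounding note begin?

1. 0.0ms @ 0 + 447.205ms (6/7)
2. 447.205ms @ 6/7 + 447.205ms (6/7)
3. 894.41ms @ 12/7 + 447.205ms (6/7)
4. 1341.615ms @ 18/7 + 447.205ms (6/7)
5. 1788.82ms @ 24/7 + 447.205ms (6/7)
6. 2236.025ms @ 30/7 + 447.205ms (6/7)
7. 2683.23ms @ 36/7 + 447.205ms (6/7)
8. 3130.435ms @ 6 + 447.205ms (6/7)
9. 3577.64ms @ 48/7 + 447.205ms (6/7)
10. 4024.845ms @ 54/7 + 447.205ms (6/7)
11. 4472.05ms @ 60/7 + 447.205ms (6/7)
12. 4919.255ms @ 66/7 + 447.205ms (6/7)
13. 5366.46ms @ 72/7 + 447.205ms (6/7)
14. 5813.665ms @ 78/7 + 447.205ms (6/7)
15. 6260.87ms @ 12 + 1565.217ms (3)
16. 7826.087ms @ 15 + 521.739ms (1)
17. 8347.826ms @ 16 + 521.739ms (1)
18. 8869.565ms @ 17 + 521.739ms (1)

note 5 onset = 24/7b = 1788.82ms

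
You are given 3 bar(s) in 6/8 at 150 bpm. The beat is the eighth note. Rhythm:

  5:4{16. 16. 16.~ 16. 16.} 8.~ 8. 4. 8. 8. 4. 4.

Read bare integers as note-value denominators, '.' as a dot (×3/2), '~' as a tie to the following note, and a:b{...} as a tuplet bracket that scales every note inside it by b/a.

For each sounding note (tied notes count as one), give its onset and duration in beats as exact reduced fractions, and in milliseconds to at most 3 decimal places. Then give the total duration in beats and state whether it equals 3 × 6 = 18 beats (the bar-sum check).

1) 0.0ms=0b +240.0ms=3/5b
2) 240.0ms=3/5b +240.0ms=3/5b
3) 480.0ms=6/5b +480.0ms=6/5b
4) 960.0ms=12/5b +240.0ms=3/5b
5) 1200.0ms=3b +1200.0ms=3b
6) 2400.0ms=6b +1200.0ms=3b
7) 3600.0ms=9b +600.0ms=3/2b
8) 4200.0ms=21/2b +600.0ms=3/2b
9) 4800.0ms=12b +1200.0ms=3b
10) 6000.0ms=15b +1200.0ms=3b
Σ=18b of 18 (150bpm 6/8) — PASS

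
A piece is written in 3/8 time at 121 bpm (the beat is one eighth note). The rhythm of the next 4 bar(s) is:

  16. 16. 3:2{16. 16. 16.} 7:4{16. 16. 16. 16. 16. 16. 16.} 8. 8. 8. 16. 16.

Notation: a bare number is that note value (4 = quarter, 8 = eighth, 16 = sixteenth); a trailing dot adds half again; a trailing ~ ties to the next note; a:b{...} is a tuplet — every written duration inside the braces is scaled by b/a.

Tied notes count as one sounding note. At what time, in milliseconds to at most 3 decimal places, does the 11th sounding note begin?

note 11 onset = 36/7b = 2550.177ms

1. 0.0ms @ 0 + 371.901ms (3/4)
2. 371.901ms @ 3/4 + 371.901ms (3/4)
3. 743.802ms @ 3/2 + 247.934ms (1/2)
4. 991.736ms @ 2 + 247.934ms (1/2)
5. 1239.669ms @ 5/2 + 247.934ms (1/2)
6. 1487.603ms @ 3 + 212.515ms (3/7)
7. 1700.118ms @ 24/7 + 212.515ms (3/7)
8. 1912.633ms @ 27/7 + 212.515ms (3/7)
9. 2125.148ms @ 30/7 + 212.515ms (3/7)
10. 2337.662ms @ 33/7 + 212.515ms (3/7)
11. 2550.177ms @ 36/7 + 212.515ms (3/7)
12. 2762.692ms @ 39/7 + 212.515ms (3/7)
13. 2975.207ms @ 6 + 743.802ms (3/2)
14. 3719.008ms @ 15/2 + 743.802ms (3/2)
15. 4462.81ms @ 9 + 743.802ms (3/2)
16. 5206.612ms @ 21/2 + 371.901ms (3/4)
17. 5578.512ms @ 45/4 + 371.901ms (3/4)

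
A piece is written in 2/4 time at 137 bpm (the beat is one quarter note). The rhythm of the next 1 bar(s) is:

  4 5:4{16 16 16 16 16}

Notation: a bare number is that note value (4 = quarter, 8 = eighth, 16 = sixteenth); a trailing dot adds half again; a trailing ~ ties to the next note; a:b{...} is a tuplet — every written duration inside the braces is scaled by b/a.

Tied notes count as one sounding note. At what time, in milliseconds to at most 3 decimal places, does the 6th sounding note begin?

note 6 onset = 9/5b = 788.321ms

1. 0.0ms @ 0 + 437.956ms (1)
2. 437.956ms @ 1 + 87.591ms (1/5)
3. 525.547ms @ 6/5 + 87.591ms (1/5)
4. 613.139ms @ 7/5 + 87.591ms (1/5)
5. 700.73ms @ 8/5 + 87.591ms (1/5)
6. 788.321ms @ 9/5 + 87.591ms (1/5)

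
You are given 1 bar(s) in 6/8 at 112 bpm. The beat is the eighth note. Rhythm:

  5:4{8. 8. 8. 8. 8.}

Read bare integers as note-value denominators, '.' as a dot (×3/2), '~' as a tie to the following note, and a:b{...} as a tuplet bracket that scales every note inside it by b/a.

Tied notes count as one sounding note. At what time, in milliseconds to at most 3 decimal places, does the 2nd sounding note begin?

1. 0.0ms @ 0 + 642.857ms (6/5)
2. 642.857ms @ 6/5 + 642.857ms (6/5)
3. 1285.714ms @ 12/5 + 642.857ms (6/5)
4. 1928.571ms @ 18/5 + 642.857ms (6/5)
5. 2571.429ms @ 24/5 + 642.857ms (6/5)

note 2 onset = 6/5b = 642.857ms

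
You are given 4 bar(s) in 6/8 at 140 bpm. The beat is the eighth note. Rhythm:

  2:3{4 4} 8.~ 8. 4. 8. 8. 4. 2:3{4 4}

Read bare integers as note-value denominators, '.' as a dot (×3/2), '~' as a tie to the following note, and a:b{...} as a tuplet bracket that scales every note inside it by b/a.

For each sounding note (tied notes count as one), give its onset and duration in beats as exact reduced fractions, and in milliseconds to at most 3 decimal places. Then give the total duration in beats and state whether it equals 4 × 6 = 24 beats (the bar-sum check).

1) 0.0ms=0b +1285.714ms=3b
2) 1285.714ms=3b +1285.714ms=3b
3) 2571.429ms=6b +1285.714ms=3b
4) 3857.143ms=9b +1285.714ms=3b
5) 5142.857ms=12b +642.857ms=3/2b
6) 5785.714ms=27/2b +642.857ms=3/2b
7) 6428.571ms=15b +1285.714ms=3b
8) 7714.286ms=18b +1285.714ms=3b
9) 9000.0ms=21b +1285.714ms=3b
Σ=24b of 24 (140bpm 6/8) — PASS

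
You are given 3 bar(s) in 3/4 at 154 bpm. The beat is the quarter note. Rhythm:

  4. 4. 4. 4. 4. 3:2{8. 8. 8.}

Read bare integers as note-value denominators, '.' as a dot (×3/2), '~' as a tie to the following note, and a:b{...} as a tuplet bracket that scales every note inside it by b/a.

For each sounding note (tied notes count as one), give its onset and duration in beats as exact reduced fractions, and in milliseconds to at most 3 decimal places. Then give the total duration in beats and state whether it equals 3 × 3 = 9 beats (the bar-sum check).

1) 0.0ms=0b +584.416ms=3/2b
2) 584.416ms=3/2b +584.416ms=3/2b
3) 1168.831ms=3b +584.416ms=3/2b
4) 1753.247ms=9/2b +584.416ms=3/2b
5) 2337.662ms=6b +584.416ms=3/2b
6) 2922.078ms=15/2b +194.805ms=1/2b
7) 3116.883ms=8b +194.805ms=1/2b
8) 3311.688ms=17/2b +194.805ms=1/2b
Σ=9b of 9 (154bpm 3/4) — PASS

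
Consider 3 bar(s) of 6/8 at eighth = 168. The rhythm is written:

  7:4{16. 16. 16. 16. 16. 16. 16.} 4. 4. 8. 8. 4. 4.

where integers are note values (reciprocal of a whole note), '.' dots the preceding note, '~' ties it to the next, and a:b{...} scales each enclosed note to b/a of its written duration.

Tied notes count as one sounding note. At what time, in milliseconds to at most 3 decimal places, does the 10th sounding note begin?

1. 0.0ms @ 0 + 153.061ms (3/7)
2. 153.061ms @ 3/7 + 153.061ms (3/7)
3. 306.122ms @ 6/7 + 153.061ms (3/7)
4. 459.184ms @ 9/7 + 153.061ms (3/7)
5. 612.245ms @ 12/7 + 153.061ms (3/7)
6. 765.306ms @ 15/7 + 153.061ms (3/7)
7. 918.367ms @ 18/7 + 153.061ms (3/7)
8. 1071.429ms @ 3 + 1071.429ms (3)
9. 2142.857ms @ 6 + 1071.429ms (3)
10. 3214.286ms @ 9 + 535.714ms (3/2)
11. 3750.0ms @ 21/2 + 535.714ms (3/2)
12. 4285.714ms @ 12 + 1071.429ms (3)
13. 5357.143ms @ 15 + 1071.429ms (3)

note 10 onset = 9b = 3214.286ms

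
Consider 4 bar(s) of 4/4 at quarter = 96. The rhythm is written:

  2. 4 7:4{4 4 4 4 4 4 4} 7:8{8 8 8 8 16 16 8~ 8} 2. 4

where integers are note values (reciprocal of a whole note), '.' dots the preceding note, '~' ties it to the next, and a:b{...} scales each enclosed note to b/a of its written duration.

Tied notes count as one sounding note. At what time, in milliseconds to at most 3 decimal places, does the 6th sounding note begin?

1. 0.0ms @ 0 + 1875.0ms (3)
2. 1875.0ms @ 3 + 625.0ms (1)
3. 2500.0ms @ 4 + 357.143ms (4/7)
4. 2857.143ms @ 32/7 + 357.143ms (4/7)
5. 3214.286ms @ 36/7 + 357.143ms (4/7)
6. 3571.429ms @ 40/7 + 357.143ms (4/7)
7. 3928.571ms @ 44/7 + 357.143ms (4/7)
8. 4285.714ms @ 48/7 + 357.143ms (4/7)
9. 4642.857ms @ 52/7 + 357.143ms (4/7)
10. 5000.0ms @ 8 + 357.143ms (4/7)
11. 5357.143ms @ 60/7 + 357.143ms (4/7)
12. 5714.286ms @ 64/7 + 357.143ms (4/7)
13. 6071.429ms @ 68/7 + 357.143ms (4/7)
14. 6428.571ms @ 72/7 + 178.571ms (2/7)
15. 6607.143ms @ 74/7 + 178.571ms (2/7)
16. 6785.714ms @ 76/7 + 714.286ms (8/7)
17. 7500.0ms @ 12 + 1875.0ms (3)
18. 9375.0ms @ 15 + 625.0ms (1)

note 6 onset = 40/7b = 3571.429ms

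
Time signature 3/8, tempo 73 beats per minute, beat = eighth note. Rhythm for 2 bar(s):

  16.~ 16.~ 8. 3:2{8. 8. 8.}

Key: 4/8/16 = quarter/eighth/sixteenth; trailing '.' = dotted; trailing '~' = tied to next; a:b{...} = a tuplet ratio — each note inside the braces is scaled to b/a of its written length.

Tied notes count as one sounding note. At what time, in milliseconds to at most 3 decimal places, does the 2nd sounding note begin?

1. 0.0ms @ 0 + 2465.753ms (3)
2. 2465.753ms @ 3 + 821.918ms (1)
3. 3287.671ms @ 4 + 821.918ms (1)
4. 4109.589ms @ 5 + 821.918ms (1)

note 2 onset = 3b = 2465.753ms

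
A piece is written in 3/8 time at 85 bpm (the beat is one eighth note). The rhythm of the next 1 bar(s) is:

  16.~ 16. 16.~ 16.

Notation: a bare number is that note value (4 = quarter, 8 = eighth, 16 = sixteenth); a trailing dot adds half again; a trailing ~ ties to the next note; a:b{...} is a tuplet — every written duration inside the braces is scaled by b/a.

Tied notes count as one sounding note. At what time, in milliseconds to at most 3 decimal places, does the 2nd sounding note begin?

note 2 onset = 3/2b = 1058.824ms

1. 0.0ms @ 0 + 1058.824ms (3/2)
2. 1058.824ms @ 3/2 + 1058.824ms (3/2)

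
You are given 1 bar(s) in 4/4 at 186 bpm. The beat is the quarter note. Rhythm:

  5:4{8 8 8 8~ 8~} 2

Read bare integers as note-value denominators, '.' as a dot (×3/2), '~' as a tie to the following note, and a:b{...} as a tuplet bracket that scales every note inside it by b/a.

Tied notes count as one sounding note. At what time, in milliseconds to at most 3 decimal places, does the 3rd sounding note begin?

1. 0.0ms @ 0 + 129.032ms (2/5)
2. 129.032ms @ 2/5 + 129.032ms (2/5)
3. 258.065ms @ 4/5 + 129.032ms (2/5)
4. 387.097ms @ 6/5 + 903.226ms (14/5)

note 3 onset = 4/5b = 258.065ms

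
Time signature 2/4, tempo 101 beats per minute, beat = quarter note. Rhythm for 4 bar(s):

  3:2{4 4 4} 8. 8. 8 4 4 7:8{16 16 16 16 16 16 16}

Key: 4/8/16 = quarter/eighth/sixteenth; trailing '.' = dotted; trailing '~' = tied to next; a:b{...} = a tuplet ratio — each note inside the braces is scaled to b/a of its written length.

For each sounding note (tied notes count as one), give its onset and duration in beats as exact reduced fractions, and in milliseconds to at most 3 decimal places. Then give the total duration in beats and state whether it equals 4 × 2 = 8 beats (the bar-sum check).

1) 0.0ms=0b +396.04ms=2/3b
2) 396.04ms=2/3b +396.04ms=2/3b
3) 792.079ms=4/3b +396.04ms=2/3b
4) 1188.119ms=2b +445.545ms=3/4b
5) 1633.663ms=11/4b +445.545ms=3/4b
6) 2079.208ms=7/2b +297.03ms=1/2b
7) 2376.238ms=4b +594.059ms=1b
8) 2970.297ms=5b +594.059ms=1b
9) 3564.356ms=6b +169.731ms=2/7b
10) 3734.088ms=44/7b +169.731ms=2/7b
11) 3903.819ms=46/7b +169.731ms=2/7b
12) 4073.55ms=48/7b +169.731ms=2/7b
13) 4243.281ms=50/7b +169.731ms=2/7b
14) 4413.013ms=52/7b +169.731ms=2/7b
15) 4582.744ms=54/7b +169.731ms=2/7b
Σ=8b of 8 (101bpm 2/4) — PASS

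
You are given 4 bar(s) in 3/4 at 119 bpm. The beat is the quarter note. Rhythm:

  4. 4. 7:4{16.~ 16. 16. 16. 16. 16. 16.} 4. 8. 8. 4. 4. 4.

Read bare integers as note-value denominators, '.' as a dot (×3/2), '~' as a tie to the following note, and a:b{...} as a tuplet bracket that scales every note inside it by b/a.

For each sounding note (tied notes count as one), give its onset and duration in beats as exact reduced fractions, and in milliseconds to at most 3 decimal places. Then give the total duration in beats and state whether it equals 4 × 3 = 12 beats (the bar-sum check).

1) 0.0ms=0b +756.303ms=3/2b
2) 756.303ms=3/2b +756.303ms=3/2b
3) 1512.605ms=3b +216.086ms=3/7b
4) 1728.691ms=24/7b +108.043ms=3/14b
5) 1836.735ms=51/14b +108.043ms=3/14b
6) 1944.778ms=27/7b +108.043ms=3/14b
7) 2052.821ms=57/14b +108.043ms=3/14b
8) 2160.864ms=30/7b +108.043ms=3/14b
9) 2268.908ms=9/2b +756.303ms=3/2b
10) 3025.21ms=6b +378.151ms=3/4b
11) 3403.361ms=27/4b +378.151ms=3/4b
12) 3781.513ms=15/2b +756.303ms=3/2b
13) 4537.815ms=9b +756.303ms=3/2b
14) 5294.118ms=21/2b +756.303ms=3/2b
Σ=12b of 12 (119bpm 3/4) — PASS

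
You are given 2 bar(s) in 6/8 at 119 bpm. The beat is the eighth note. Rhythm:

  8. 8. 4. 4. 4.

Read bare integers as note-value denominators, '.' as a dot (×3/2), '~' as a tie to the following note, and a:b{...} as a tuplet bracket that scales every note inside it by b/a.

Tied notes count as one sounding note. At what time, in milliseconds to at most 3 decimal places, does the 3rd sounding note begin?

note 3 onset = 3b = 1512.605ms

1. 0.0ms @ 0 + 756.303ms (3/2)
2. 756.303ms @ 3/2 + 756.303ms (3/2)
3. 1512.605ms @ 3 + 1512.605ms (3)
4. 3025.21ms @ 6 + 1512.605ms (3)
5. 4537.815ms @ 9 + 1512.605ms (3)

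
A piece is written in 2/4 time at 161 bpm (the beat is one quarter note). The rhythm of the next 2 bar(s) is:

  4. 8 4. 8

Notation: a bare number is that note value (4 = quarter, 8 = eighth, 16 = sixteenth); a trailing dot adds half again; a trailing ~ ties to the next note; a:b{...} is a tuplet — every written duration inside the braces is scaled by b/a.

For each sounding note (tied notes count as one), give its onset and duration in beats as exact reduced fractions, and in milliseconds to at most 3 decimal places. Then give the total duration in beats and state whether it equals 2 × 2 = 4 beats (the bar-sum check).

1) 0.0ms=0b +559.006ms=3/2b
2) 559.006ms=3/2b +186.335ms=1/2b
3) 745.342ms=2b +559.006ms=3/2b
4) 1304.348ms=7/2b +186.335ms=1/2b
Σ=4b of 4 (161bpm 2/4) — PASS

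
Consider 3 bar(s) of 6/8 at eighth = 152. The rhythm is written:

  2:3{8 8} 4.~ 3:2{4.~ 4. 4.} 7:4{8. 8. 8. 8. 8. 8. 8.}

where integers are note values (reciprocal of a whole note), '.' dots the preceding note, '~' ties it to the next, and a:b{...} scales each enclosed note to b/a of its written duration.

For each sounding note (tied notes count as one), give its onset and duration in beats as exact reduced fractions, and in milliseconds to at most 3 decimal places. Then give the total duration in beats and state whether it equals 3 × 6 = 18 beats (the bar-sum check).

1) 0.0ms=0b +592.105ms=3/2b
2) 592.105ms=3/2b +592.105ms=3/2b
3) 1184.211ms=3b +2763.158ms=7b
4) 3947.368ms=10b +789.474ms=2b
5) 4736.842ms=12b +338.346ms=6/7b
6) 5075.188ms=90/7b +338.346ms=6/7b
7) 5413.534ms=96/7b +338.346ms=6/7b
8) 5751.88ms=102/7b +338.346ms=6/7b
9) 6090.226ms=108/7b +338.346ms=6/7b
10) 6428.571ms=114/7b +338.346ms=6/7b
11) 6766.917ms=120/7b +338.346ms=6/7b
Σ=18b of 18 (152bpm 6/8) — PASS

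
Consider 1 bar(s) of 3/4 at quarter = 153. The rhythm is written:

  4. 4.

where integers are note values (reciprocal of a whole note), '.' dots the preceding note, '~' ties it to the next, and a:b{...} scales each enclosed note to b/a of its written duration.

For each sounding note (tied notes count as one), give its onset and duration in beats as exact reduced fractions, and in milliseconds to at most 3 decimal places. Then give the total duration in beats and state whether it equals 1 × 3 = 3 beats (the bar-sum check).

1) 0.0ms=0b +588.235ms=3/2b
2) 588.235ms=3/2b +588.235ms=3/2b
Σ=3b of 3 (153bpm 3/4) — PASS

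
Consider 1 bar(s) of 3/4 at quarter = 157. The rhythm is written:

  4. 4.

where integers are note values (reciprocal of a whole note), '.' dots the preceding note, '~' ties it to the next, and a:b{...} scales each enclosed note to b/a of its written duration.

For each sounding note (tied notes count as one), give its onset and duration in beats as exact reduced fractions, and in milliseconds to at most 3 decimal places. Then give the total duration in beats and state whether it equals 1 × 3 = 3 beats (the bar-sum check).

1) 0.0ms=0b +573.248ms=3/2b
2) 573.248ms=3/2b +573.248ms=3/2b
Σ=3b of 3 (157bpm 3/4) — PASS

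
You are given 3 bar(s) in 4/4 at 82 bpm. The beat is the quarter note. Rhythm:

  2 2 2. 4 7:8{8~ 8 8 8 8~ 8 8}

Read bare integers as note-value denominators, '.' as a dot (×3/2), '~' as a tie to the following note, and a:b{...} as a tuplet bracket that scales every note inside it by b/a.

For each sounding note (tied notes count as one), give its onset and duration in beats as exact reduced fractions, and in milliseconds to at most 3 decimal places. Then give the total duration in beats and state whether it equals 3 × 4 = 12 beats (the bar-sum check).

1) 0.0ms=0b +1463.415ms=2b
2) 1463.415ms=2b +1463.415ms=2b
3) 2926.829ms=4b +2195.122ms=3b
4) 5121.951ms=7b +731.707ms=1b
5) 5853.659ms=8b +836.237ms=8/7b
6) 6689.895ms=64/7b +418.118ms=4/7b
7) 7108.014ms=68/7b +418.118ms=4/7b
8) 7526.132ms=72/7b +836.237ms=8/7b
9) 8362.369ms=80/7b +418.118ms=4/7b
Σ=12b of 12 (82bpm 4/4) — PASS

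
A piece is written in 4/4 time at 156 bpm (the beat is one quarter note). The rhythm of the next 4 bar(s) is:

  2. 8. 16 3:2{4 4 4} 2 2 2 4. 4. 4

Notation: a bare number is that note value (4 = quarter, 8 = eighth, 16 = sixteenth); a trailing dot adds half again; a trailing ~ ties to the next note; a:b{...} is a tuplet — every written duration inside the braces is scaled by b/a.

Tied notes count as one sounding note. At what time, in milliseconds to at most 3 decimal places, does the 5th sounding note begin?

1. 0.0ms @ 0 + 1153.846ms (3)
2. 1153.846ms @ 3 + 288.462ms (3/4)
3. 1442.308ms @ 15/4 + 96.154ms (1/4)
4. 1538.462ms @ 4 + 256.41ms (2/3)
5. 1794.872ms @ 14/3 + 256.41ms (2/3)
6. 2051.282ms @ 16/3 + 256.41ms (2/3)
7. 2307.692ms @ 6 + 769.231ms (2)
8. 3076.923ms @ 8 + 769.231ms (2)
9. 3846.154ms @ 10 + 769.231ms (2)
10. 4615.385ms @ 12 + 576.923ms (3/2)
11. 5192.308ms @ 27/2 + 576.923ms (3/2)
12. 5769.231ms @ 15 + 384.615ms (1)

note 5 onset = 14/3b = 1794.872ms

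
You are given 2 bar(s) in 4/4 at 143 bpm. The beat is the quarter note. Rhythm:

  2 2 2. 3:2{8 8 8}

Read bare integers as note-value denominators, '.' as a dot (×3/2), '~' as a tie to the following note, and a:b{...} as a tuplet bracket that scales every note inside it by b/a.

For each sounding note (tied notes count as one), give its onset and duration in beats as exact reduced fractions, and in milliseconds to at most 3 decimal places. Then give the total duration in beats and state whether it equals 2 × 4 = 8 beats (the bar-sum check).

1) 0.0ms=0b +839.161ms=2b
2) 839.161ms=2b +839.161ms=2b
3) 1678.322ms=4b +1258.741ms=3b
4) 2937.063ms=7b +139.86ms=1/3b
5) 3076.923ms=22/3b +139.86ms=1/3b
6) 3216.783ms=23/3b +139.86ms=1/3b
Σ=8b of 8 (143bpm 4/4) — PASS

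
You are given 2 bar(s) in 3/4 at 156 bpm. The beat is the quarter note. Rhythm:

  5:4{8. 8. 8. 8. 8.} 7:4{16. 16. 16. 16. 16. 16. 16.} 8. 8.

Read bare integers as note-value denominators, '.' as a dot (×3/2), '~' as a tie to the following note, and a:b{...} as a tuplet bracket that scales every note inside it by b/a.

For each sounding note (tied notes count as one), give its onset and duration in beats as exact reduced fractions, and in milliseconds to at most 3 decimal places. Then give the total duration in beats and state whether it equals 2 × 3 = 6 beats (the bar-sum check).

1) 0.0ms=0b +230.769ms=3/5b
2) 230.769ms=3/5b +230.769ms=3/5b
3) 461.538ms=6/5b +230.769ms=3/5b
4) 692.308ms=9/5b +230.769ms=3/5b
5) 923.077ms=12/5b +230.769ms=3/5b
6) 1153.846ms=3b +82.418ms=3/14b
7) 1236.264ms=45/14b +82.418ms=3/14b
8) 1318.681ms=24/7b +82.418ms=3/14b
9) 1401.099ms=51/14b +82.418ms=3/14b
10) 1483.516ms=27/7b +82.418ms=3/14b
11) 1565.934ms=57/14b +82.418ms=3/14b
12) 1648.352ms=30/7b +82.418ms=3/14b
13) 1730.769ms=9/2b +288.462ms=3/4b
14) 2019.231ms=21/4b +288.462ms=3/4b
Σ=6b of 6 (156bpm 3/4) — PASS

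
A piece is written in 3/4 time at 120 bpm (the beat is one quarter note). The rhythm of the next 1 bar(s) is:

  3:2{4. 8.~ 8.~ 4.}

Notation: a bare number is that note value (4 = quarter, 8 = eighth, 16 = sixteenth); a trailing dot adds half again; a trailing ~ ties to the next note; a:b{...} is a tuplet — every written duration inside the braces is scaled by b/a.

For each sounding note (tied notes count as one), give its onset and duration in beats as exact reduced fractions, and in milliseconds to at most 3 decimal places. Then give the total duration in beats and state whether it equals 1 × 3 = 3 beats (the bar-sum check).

1) 0.0ms=0b +500.0ms=1b
2) 500.0ms=1b +1000.0ms=2b
Σ=3b of 3 (120bpm 3/4) — PASS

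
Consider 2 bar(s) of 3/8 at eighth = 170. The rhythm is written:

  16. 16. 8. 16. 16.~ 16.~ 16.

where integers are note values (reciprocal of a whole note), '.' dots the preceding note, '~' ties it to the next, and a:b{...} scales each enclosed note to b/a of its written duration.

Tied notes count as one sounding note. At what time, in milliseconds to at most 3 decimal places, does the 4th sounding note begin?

note 4 onset = 3b = 1058.824ms

1. 0.0ms @ 0 + 264.706ms (3/4)
2. 264.706ms @ 3/4 + 264.706ms (3/4)
3. 529.412ms @ 3/2 + 529.412ms (3/2)
4. 1058.824ms @ 3 + 264.706ms (3/4)
5. 1323.529ms @ 15/4 + 794.118ms (9/4)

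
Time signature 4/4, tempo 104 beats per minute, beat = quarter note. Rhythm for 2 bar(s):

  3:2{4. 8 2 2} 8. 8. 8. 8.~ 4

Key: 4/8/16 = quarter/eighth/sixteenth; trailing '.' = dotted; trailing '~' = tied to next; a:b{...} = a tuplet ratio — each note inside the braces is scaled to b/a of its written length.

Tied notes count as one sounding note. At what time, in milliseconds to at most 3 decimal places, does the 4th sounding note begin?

note 4 onset = 8/3b = 1538.462ms

1. 0.0ms @ 0 + 576.923ms (1)
2. 576.923ms @ 1 + 192.308ms (1/3)
3. 769.231ms @ 4/3 + 769.231ms (4/3)
4. 1538.462ms @ 8/3 + 769.231ms (4/3)
5. 2307.692ms @ 4 + 432.692ms (3/4)
6. 2740.385ms @ 19/4 + 432.692ms (3/4)
7. 3173.077ms @ 11/2 + 432.692ms (3/4)
8. 3605.769ms @ 25/4 + 1009.615ms (7/4)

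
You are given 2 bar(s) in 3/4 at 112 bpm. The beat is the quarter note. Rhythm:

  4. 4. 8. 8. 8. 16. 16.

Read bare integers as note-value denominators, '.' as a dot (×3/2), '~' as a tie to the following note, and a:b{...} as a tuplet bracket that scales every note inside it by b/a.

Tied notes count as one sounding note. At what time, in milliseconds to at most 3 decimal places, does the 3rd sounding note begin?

note 3 onset = 3b = 1607.143ms

1. 0.0ms @ 0 + 803.571ms (3/2)
2. 803.571ms @ 3/2 + 803.571ms (3/2)
3. 1607.143ms @ 3 + 401.786ms (3/4)
4. 2008.929ms @ 15/4 + 401.786ms (3/4)
5. 2410.714ms @ 9/2 + 401.786ms (3/4)
6. 2812.5ms @ 21/4 + 200.893ms (3/8)
7. 3013.393ms @ 45/8 + 200.893ms (3/8)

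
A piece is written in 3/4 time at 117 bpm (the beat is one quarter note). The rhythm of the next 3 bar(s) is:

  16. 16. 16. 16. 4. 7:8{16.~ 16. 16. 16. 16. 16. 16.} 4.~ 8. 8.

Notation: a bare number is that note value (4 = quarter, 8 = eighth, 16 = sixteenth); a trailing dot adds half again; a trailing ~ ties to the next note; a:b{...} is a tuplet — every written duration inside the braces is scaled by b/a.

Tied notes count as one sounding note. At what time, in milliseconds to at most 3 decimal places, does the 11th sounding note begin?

note 11 onset = 39/7b = 2857.143ms

1. 0.0ms @ 0 + 192.308ms (3/8)
2. 192.308ms @ 3/8 + 192.308ms (3/8)
3. 384.615ms @ 3/4 + 192.308ms (3/8)
4. 576.923ms @ 9/8 + 192.308ms (3/8)
5. 769.231ms @ 3/2 + 769.231ms (3/2)
6. 1538.462ms @ 3 + 439.56ms (6/7)
7. 1978.022ms @ 27/7 + 219.78ms (3/7)
8. 2197.802ms @ 30/7 + 219.78ms (3/7)
9. 2417.582ms @ 33/7 + 219.78ms (3/7)
10. 2637.363ms @ 36/7 + 219.78ms (3/7)
11. 2857.143ms @ 39/7 + 219.78ms (3/7)
12. 3076.923ms @ 6 + 1153.846ms (9/4)
13. 4230.769ms @ 33/4 + 384.615ms (3/4)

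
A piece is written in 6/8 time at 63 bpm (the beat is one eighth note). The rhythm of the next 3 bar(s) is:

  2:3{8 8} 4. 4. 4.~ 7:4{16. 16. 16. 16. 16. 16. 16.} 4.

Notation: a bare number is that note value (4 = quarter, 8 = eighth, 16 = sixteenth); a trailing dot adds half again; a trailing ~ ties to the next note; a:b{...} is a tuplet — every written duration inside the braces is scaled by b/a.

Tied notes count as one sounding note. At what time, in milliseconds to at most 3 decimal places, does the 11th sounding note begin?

1. 0.0ms @ 0 + 1428.571ms (3/2)
2. 1428.571ms @ 3/2 + 1428.571ms (3/2)
3. 2857.143ms @ 3 + 2857.143ms (3)
4. 5714.286ms @ 6 + 2857.143ms (3)
5. 8571.429ms @ 9 + 3265.306ms (24/7)
6. 11836.735ms @ 87/7 + 408.163ms (3/7)
7. 12244.898ms @ 90/7 + 408.163ms (3/7)
8. 12653.061ms @ 93/7 + 408.163ms (3/7)
9. 13061.224ms @ 96/7 + 408.163ms (3/7)
10. 13469.388ms @ 99/7 + 408.163ms (3/7)
11. 13877.551ms @ 102/7 + 408.163ms (3/7)
12. 14285.714ms @ 15 + 2857.143ms (3)

note 11 onset = 102/7b = 13877.551ms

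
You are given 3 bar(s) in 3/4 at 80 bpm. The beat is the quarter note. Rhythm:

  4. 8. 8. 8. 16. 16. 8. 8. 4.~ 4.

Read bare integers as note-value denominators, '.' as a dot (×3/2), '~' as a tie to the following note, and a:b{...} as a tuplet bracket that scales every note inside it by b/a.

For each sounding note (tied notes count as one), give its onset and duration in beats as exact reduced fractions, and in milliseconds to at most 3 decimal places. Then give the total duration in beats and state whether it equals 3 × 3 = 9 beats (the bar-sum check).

1) 0.0ms=0b +1125.0ms=3/2b
2) 1125.0ms=3/2b +562.5ms=3/4b
3) 1687.5ms=9/4b +562.5ms=3/4b
4) 2250.0ms=3b +562.5ms=3/4b
5) 2812.5ms=15/4b +281.25ms=3/8b
6) 3093.75ms=33/8b +281.25ms=3/8b
7) 3375.0ms=9/2b +562.5ms=3/4b
8) 3937.5ms=21/4b +562.5ms=3/4b
9) 4500.0ms=6b +2250.0ms=3b
Σ=9b of 9 (80bpm 3/4) — PASS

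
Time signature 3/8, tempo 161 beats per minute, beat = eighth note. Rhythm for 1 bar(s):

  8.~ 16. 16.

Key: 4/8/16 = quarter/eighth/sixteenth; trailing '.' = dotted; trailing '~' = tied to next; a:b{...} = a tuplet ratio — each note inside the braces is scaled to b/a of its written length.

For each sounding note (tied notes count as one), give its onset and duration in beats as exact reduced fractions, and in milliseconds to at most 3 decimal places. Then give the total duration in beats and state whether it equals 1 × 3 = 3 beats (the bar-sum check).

1) 0.0ms=0b +838.509ms=9/4b
2) 838.509ms=9/4b +279.503ms=3/4b
Σ=3b of 3 (161bpm 3/8) — PASS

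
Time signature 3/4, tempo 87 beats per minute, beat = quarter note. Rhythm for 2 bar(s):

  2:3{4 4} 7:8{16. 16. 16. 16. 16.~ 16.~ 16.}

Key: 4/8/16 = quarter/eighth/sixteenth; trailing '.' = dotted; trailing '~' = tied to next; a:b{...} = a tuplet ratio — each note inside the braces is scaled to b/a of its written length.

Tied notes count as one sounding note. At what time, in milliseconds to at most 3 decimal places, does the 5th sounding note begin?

1. 0.0ms @ 0 + 1034.483ms (3/2)
2. 1034.483ms @ 3/2 + 1034.483ms (3/2)
3. 2068.966ms @ 3 + 295.567ms (3/7)
4. 2364.532ms @ 24/7 + 295.567ms (3/7)
5. 2660.099ms @ 27/7 + 295.567ms (3/7)
6. 2955.665ms @ 30/7 + 295.567ms (3/7)
7. 3251.232ms @ 33/7 + 886.7ms (9/7)

note 5 onset = 27/7b = 2660.099ms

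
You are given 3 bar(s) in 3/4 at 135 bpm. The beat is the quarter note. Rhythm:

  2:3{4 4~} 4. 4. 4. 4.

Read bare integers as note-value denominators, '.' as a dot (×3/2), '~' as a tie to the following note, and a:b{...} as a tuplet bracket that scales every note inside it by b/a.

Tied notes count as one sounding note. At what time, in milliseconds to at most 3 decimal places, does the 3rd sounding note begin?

1. 0.0ms @ 0 + 666.667ms (3/2)
2. 666.667ms @ 3/2 + 1333.333ms (3)
3. 2000.0ms @ 9/2 + 666.667ms (3/2)
4. 2666.667ms @ 6 + 666.667ms (3/2)
5. 3333.333ms @ 15/2 + 666.667ms (3/2)

note 3 onset = 9/2b = 2000.0ms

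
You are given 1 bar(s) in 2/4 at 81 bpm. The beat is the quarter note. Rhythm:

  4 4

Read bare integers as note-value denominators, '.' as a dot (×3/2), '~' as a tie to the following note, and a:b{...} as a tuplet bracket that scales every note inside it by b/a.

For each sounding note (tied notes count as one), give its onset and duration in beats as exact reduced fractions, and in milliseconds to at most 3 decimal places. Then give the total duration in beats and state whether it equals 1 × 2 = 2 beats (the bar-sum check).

1) 0.0ms=0b +740.741ms=1b
2) 740.741ms=1b +740.741ms=1b
Σ=2b of 2 (81bpm 2/4) — PASS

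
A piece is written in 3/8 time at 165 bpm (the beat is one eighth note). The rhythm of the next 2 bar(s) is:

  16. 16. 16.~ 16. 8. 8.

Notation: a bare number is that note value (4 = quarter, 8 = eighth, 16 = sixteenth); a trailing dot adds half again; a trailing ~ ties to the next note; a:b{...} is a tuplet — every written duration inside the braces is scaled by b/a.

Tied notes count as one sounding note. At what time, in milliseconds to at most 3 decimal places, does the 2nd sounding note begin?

note 2 onset = 3/4b = 272.727ms

1. 0.0ms @ 0 + 272.727ms (3/4)
2. 272.727ms @ 3/4 + 272.727ms (3/4)
3. 545.455ms @ 3/2 + 545.455ms (3/2)
4. 1090.909ms @ 3 + 545.455ms (3/2)
5. 1636.364ms @ 9/2 + 545.455ms (3/2)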